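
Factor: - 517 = -11^1*47^1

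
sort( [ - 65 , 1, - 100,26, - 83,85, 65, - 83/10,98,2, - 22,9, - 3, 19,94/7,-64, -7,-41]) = [ - 100, - 83, - 65, - 64,-41,-22 , - 83/10, - 7, - 3,1, 2 , 9,94/7, 19,26, 65,85, 98] 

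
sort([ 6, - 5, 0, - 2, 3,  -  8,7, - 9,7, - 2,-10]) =[- 10, -9, - 8, - 5, - 2, - 2, 0, 3,6,7,7 ]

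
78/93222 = 13/15537 = 0.00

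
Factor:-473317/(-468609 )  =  3^ ( - 1) * 13^1*23^1*181^(-1 ) * 863^( - 1 )*1583^1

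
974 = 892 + 82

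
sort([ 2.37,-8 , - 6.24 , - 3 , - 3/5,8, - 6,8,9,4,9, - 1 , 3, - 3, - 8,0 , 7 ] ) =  [ - 8, - 8, -6.24, - 6, - 3, - 3, - 1, - 3/5 , 0,  2.37,3,  4 , 7,8,8, 9 , 9] 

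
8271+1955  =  10226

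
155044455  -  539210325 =  -  384165870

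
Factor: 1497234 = 2^1*3^1*249539^1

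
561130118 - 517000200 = 44129918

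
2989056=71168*42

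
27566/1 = 27566  =  27566.00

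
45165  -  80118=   -34953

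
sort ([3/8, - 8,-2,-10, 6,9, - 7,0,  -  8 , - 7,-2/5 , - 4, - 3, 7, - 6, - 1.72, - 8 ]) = [ - 10,-8, - 8,-8, - 7, - 7, -6, - 4, - 3, - 2, - 1.72,  -  2/5,0,3/8, 6, 7,9]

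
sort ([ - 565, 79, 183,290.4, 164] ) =[ - 565,79, 164,183,290.4 ]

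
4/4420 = 1/1105 = 0.00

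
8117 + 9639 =17756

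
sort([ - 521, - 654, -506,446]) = [-654,-521,- 506,446]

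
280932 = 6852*41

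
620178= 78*7951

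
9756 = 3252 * 3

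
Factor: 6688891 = 11^1*107^1*5683^1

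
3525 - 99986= - 96461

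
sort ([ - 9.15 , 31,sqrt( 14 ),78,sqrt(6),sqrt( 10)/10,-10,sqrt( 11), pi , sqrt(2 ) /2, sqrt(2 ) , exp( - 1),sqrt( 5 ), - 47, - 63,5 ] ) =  [-63, - 47, - 10, - 9.15,  sqrt(10)/10, exp ( - 1 ) , sqrt ( 2 ) /2,sqrt(2 ),sqrt( 5),sqrt( 6),pi , sqrt (11),sqrt(14 ),5  ,  31,78 ] 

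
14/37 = 14/37 = 0.38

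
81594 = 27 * 3022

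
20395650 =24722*825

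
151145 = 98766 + 52379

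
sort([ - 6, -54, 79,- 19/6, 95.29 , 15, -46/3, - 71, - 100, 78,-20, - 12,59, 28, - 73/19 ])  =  [-100, - 71,-54,- 20, - 46/3, - 12,- 6, - 73/19, - 19/6,15, 28, 59, 78, 79, 95.29]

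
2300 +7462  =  9762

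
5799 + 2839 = 8638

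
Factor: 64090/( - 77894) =-5^1*13^1*79^( - 1 ) = - 65/79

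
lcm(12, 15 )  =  60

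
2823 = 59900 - 57077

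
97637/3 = 32545 +2/3 = 32545.67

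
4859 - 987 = 3872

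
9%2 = 1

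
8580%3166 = 2248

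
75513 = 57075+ 18438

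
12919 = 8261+4658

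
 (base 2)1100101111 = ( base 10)815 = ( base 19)24H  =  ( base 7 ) 2243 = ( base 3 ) 1010012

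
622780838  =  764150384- 141369546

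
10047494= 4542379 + 5505115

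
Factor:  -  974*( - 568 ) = 553232=2^4*71^1 *487^1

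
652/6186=326/3093 = 0.11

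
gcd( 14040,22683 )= 3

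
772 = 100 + 672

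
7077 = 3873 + 3204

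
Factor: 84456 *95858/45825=2^4*3^2*5^(- 2)*7^1*13^( - 1) * 17^1 *23^1*41^1*47^(- 1)*167^1= 2698594416/15275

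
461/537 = 461/537 = 0.86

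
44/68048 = 11/17012= 0.00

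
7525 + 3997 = 11522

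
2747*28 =76916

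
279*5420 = 1512180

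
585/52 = 45/4 =11.25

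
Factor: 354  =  2^1*3^1 * 59^1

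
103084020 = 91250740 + 11833280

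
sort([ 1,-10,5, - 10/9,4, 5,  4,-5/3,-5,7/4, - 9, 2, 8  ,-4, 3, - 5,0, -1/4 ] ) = [-10, - 9, - 5 , - 5, - 4,-5/3,  -  10/9,-1/4 , 0,1,7/4,2,3, 4,4,5, 5,8]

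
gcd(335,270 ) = 5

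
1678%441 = 355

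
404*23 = 9292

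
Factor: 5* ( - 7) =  - 35  =  - 5^1*7^1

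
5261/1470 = 5261/1470 = 3.58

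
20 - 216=-196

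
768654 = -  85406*( - 9)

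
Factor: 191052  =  2^2*3^3*29^1* 61^1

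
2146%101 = 25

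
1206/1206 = 1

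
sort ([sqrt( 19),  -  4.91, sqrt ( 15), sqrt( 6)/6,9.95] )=[ - 4.91,sqrt( 6) /6, sqrt( 15), sqrt( 19), 9.95]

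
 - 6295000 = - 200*31475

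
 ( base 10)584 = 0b1001001000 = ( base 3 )210122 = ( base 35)go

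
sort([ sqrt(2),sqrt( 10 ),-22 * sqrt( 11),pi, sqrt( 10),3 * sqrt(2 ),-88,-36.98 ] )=[-88,-22*sqrt(11) , - 36.98 , sqrt( 2),pi , sqrt(10) , sqrt(10),3*sqrt(2)] 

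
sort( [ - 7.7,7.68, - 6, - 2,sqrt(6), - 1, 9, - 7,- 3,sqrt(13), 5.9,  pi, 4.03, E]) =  [  -  7.7, - 7, -6, - 3,  -  2, - 1,sqrt(6),E , pi, sqrt( 13 ),4.03, 5.9, 7.68, 9]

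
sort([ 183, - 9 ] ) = [ - 9 , 183] 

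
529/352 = 529/352 = 1.50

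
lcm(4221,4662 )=312354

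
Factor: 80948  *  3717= 300883716 = 2^2*3^2*7^4*59^2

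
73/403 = 73/403 = 0.18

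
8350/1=8350 = 8350.00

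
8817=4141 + 4676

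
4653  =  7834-3181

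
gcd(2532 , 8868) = 12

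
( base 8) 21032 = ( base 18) 18H0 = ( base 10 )8730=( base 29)ab1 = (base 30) 9L0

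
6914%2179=377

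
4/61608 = 1/15402 = 0.00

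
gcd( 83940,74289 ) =3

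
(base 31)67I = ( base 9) 8207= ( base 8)13561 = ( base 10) 6001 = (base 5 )143001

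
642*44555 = 28604310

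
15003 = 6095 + 8908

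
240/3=80 = 80.00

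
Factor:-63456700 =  - 2^2 * 5^2*634567^1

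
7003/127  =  7003/127 = 55.14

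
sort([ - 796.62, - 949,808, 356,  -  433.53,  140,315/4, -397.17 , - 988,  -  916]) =[-988 ,- 949,-916,  -  796.62, - 433.53, - 397.17, 315/4,140, 356, 808]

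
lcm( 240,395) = 18960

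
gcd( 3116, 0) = 3116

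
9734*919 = 8945546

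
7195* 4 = 28780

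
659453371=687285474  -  27832103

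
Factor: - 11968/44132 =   -  16/59 =-2^4 * 59^( - 1 )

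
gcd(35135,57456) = 1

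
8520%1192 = 176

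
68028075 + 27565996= 95594071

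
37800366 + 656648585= 694448951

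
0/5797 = 0 = 0.00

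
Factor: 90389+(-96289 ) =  - 5900 = - 2^2*5^2*59^1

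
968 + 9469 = 10437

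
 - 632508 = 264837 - 897345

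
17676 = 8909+8767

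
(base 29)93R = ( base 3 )101112120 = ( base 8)17003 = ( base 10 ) 7683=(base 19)1257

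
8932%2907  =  211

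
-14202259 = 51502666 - 65704925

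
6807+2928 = 9735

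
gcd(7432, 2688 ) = 8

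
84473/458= 84473/458 = 184.44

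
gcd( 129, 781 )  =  1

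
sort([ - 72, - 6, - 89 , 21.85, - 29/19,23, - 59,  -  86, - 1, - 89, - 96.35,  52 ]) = [ - 96.35, - 89, - 89, - 86, - 72, - 59,-6, - 29/19, - 1, 21.85, 23,  52]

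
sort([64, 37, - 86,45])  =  [ - 86, 37, 45, 64 ] 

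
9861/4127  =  9861/4127 =2.39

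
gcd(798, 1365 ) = 21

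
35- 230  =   - 195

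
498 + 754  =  1252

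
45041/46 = 979+7/46 = 979.15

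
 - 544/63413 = - 544/63413 = - 0.01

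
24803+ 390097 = 414900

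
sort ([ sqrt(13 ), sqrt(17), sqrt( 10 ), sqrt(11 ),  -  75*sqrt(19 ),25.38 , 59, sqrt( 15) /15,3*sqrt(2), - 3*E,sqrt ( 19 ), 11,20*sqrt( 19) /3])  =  [ - 75*sqrt( 19 ), - 3*E,sqrt( 15) /15,sqrt(10), sqrt( 11 ), sqrt( 13), sqrt( 17 ), 3*sqrt(2 ), sqrt(19 ) , 11, 25.38 , 20*sqrt(19)/3 , 59 ] 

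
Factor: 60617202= 2^1* 3^1* 10102867^1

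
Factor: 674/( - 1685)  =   - 2^1 * 5^( - 1) = - 2/5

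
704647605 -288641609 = 416005996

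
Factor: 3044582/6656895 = 2^1* 3^ (- 2 )*5^ (-1 )*7^( - 2)*37^1*3019^ ( - 1)*41143^1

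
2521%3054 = 2521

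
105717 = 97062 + 8655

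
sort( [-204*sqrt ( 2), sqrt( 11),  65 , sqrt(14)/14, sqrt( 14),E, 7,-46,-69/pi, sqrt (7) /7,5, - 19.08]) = [ - 204*sqrt( 2), - 46, - 69/pi, - 19.08, sqrt (14)/14,sqrt(7)/7,  E, sqrt (11) , sqrt(14), 5,7,65] 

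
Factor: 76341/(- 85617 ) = -25447/28539 =- 3^ ( - 3 )*7^(  -  1 )*151^( - 1 )*25447^1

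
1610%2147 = 1610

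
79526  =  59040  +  20486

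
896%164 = 76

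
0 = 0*5451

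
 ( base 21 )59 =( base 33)3F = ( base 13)8A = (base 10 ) 114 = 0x72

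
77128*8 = 617024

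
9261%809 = 362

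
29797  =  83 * 359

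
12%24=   12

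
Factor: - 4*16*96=-6144=-2^11*3^1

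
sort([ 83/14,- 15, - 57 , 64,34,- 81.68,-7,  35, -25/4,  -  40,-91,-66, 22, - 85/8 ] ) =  [-91, - 81.68, - 66, - 57,  -  40, - 15, - 85/8, - 7, - 25/4 , 83/14,22,34,  35,64] 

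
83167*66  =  5489022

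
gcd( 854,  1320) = 2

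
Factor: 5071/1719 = 3^( -2 )* 11^1*191^ ( - 1 ) * 461^1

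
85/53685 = 17/10737 = 0.00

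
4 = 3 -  - 1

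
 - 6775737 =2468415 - 9244152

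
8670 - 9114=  - 444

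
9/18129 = 3/6043 =0.00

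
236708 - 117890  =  118818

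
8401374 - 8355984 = 45390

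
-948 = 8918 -9866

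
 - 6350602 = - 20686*307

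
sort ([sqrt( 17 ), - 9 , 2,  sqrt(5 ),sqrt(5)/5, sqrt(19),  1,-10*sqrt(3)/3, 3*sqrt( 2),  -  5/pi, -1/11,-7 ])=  [-9 , - 7,  -  10*sqrt( 3)/3, - 5/pi,-1/11, sqrt(5 )/5, 1, 2, sqrt(5),  sqrt( 17 ),3*sqrt(2),sqrt( 19)]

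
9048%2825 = 573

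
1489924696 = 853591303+636333393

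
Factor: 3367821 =3^1 *23^1 * 48809^1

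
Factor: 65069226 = 2^1*3^2*3614957^1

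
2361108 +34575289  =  36936397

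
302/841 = 302/841 = 0.36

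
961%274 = 139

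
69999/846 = 23333/282   =  82.74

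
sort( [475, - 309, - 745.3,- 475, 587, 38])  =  [-745.3, - 475, - 309, 38,475, 587]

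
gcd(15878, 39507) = 1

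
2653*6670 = 17695510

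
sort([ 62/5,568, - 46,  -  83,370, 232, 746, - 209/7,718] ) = [ - 83,  -  46, - 209/7, 62/5,232, 370, 568 , 718,746]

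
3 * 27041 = 81123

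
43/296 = 43/296 = 0.15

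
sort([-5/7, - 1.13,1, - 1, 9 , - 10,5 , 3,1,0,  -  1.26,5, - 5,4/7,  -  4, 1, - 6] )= [ - 10, - 6, - 5,-4, - 1.26, - 1.13, - 1 , - 5/7,0,4/7,1,  1, 1,3,5,5,9]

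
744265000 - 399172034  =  345092966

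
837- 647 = 190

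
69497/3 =69497/3 = 23165.67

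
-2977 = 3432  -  6409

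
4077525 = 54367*75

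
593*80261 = 47594773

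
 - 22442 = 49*(  -  458)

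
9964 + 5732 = 15696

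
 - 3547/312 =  - 12 + 197/312 = - 11.37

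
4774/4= 1193 + 1/2 = 1193.50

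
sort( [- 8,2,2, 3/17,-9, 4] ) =[ - 9, - 8,3/17,  2 , 2,4 ]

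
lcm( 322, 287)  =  13202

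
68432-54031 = 14401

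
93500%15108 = 2852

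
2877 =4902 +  -2025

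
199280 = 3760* 53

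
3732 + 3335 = 7067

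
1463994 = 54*27111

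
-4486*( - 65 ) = 291590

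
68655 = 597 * 115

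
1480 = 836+644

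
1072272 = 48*22339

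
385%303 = 82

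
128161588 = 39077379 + 89084209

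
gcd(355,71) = 71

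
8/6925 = 8/6925 = 0.00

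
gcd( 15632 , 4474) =2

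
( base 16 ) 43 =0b1000011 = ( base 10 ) 67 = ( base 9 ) 74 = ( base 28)2B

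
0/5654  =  0 =0.00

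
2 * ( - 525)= - 1050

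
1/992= 1/992= 0.00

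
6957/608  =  11+269/608  =  11.44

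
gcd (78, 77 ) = 1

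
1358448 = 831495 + 526953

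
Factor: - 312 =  - 2^3 * 3^1*13^1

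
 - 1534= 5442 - 6976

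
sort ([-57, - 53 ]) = [ - 57 , - 53]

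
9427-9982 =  -555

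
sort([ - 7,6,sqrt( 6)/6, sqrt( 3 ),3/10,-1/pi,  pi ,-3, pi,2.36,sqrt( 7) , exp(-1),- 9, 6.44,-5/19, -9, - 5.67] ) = [ - 9, - 9, - 7,- 5.67, - 3  , - 1/pi,  -  5/19,  3/10, exp(  -  1),sqrt(6)/6,sqrt( 3),2.36 , sqrt(7),pi,pi,  6,  6.44 ] 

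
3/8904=1/2968 = 0.00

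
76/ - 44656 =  - 1 + 11145/11164=-0.00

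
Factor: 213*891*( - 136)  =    -  25810488= - 2^3*3^5*11^1*17^1*71^1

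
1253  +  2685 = 3938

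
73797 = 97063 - 23266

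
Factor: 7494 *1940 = 14538360=2^3* 3^1 * 5^1*97^1 * 1249^1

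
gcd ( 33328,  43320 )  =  8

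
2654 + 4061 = 6715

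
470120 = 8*58765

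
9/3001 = 9/3001= 0.00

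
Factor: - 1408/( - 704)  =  2^1 = 2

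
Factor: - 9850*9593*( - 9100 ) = 2^3*5^4*7^1*13^1*53^1 * 181^1*197^1 = 859868555000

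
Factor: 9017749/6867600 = 2^( - 4)*3^( - 1) * 5^ (-2 ) * 13^1*47^1*59^( - 1)*97^( - 1) * 14759^1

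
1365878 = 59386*23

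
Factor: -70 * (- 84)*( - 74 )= - 435120=- 2^4*3^1 * 5^1*7^2*37^1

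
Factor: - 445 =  - 5^1*89^1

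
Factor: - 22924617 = - 3^1 * 41^1*186379^1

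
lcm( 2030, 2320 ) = 16240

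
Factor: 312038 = 2^1*156019^1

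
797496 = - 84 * (-9494 ) 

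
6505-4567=1938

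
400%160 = 80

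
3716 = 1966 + 1750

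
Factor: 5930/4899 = 2^1*3^(-1 )*5^1*23^( - 1)*71^(  -  1) * 593^1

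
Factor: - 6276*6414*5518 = -222123028752 = - 2^4*3^2*31^1*89^1*523^1*1069^1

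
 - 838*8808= - 7381104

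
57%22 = 13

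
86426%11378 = 6780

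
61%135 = 61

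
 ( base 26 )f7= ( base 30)d7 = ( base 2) 110001101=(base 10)397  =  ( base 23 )h6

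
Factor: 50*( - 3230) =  - 2^2*5^3*17^1*19^1 =- 161500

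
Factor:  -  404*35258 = -2^3*17^2*61^1*101^1=- 14244232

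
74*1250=92500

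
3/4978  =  3/4978 = 0.00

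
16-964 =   -  948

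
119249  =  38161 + 81088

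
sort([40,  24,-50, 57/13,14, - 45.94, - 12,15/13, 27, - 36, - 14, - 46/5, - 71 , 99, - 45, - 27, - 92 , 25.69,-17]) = [-92, - 71, - 50,  -  45.94, - 45 , - 36, -27,  -  17, - 14, - 12, - 46/5,15/13,57/13, 14 , 24, 25.69,27, 40,99]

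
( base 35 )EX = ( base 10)523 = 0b1000001011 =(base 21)13J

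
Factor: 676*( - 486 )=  - 2^3*3^5*13^2  =  - 328536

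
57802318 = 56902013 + 900305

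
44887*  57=2558559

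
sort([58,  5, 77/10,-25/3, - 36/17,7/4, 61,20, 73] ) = [ - 25/3,-36/17, 7/4 , 5, 77/10,  20, 58,  61,  73 ] 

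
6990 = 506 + 6484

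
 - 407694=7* ( - 58242)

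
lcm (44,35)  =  1540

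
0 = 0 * (  -  3551)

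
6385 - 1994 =4391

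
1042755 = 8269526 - 7226771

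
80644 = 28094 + 52550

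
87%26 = 9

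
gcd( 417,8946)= 3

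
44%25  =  19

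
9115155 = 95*95949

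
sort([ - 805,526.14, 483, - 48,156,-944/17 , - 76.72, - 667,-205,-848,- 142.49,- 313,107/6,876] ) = [-848, - 805, -667, - 313, - 205,-142.49,-76.72, - 944/17, -48,107/6,156,483,526.14 , 876]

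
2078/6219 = 2078/6219 = 0.33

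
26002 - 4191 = 21811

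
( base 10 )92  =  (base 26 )3E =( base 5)332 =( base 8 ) 134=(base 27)3B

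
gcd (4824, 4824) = 4824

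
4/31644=1/7911 =0.00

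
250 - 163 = 87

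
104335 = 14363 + 89972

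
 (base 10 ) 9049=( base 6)105521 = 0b10001101011001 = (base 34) 7S5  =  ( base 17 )1E55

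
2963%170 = 73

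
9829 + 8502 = 18331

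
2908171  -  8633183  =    -  5725012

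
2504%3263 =2504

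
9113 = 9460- 347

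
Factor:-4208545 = - 5^1*11^1*76519^1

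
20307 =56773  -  36466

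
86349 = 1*86349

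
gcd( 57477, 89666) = 1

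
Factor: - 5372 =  - 2^2 *17^1*  79^1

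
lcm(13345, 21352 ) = 106760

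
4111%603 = 493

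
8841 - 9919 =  - 1078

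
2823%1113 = 597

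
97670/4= 48835/2=24417.50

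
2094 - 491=1603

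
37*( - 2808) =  - 103896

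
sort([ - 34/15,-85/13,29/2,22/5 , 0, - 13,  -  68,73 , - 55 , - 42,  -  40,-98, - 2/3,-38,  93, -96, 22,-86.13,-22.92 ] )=[-98,-96, - 86.13 , - 68, - 55 , - 42, - 40, - 38, - 22.92,  -  13 ,  -  85/13, - 34/15, - 2/3,0 , 22/5, 29/2,22, 73, 93 ] 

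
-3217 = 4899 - 8116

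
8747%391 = 145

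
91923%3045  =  573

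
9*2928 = 26352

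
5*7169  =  35845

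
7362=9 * 818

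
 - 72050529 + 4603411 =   -  67447118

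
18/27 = 2/3  =  0.67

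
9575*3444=32976300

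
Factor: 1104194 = 2^1 * 7^1*13^1*6067^1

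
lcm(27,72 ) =216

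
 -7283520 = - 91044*80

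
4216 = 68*62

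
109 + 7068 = 7177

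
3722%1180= 182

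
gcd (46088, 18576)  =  8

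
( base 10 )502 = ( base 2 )111110110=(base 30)GM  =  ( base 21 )12J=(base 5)4002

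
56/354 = 28/177 =0.16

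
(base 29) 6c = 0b10111010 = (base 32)5Q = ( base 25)7B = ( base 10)186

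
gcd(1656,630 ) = 18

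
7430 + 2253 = 9683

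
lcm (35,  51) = 1785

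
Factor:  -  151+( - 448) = -599 = - 599^1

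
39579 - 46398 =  - 6819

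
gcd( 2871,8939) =1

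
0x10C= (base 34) 7u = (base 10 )268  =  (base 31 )8K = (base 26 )a8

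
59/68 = 59/68=0.87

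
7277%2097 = 986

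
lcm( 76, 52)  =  988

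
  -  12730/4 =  - 3183 + 1/2  =  - 3182.50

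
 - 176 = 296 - 472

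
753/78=251/26=9.65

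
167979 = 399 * 421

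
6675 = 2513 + 4162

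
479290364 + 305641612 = 784931976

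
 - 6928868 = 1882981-8811849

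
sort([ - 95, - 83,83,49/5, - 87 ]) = [ - 95, - 87, - 83, 49/5,83]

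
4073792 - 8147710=-4073918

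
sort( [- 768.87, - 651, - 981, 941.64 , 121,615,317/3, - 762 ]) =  [ - 981, - 768.87 ,-762, - 651,  317/3,121,615,941.64]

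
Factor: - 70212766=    - 2^1 * 13^1 * 269^1*10039^1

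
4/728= 1/182 = 0.01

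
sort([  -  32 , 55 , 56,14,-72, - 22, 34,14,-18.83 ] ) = [-72, - 32, - 22,  -  18.83 , 14, 14, 34, 55,56 ]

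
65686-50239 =15447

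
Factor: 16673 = 16673^1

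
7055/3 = 7055/3= 2351.67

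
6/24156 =1/4026 = 0.00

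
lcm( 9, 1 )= 9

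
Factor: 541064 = 2^3*47^1*1439^1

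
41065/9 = 41065/9 = 4562.78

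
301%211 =90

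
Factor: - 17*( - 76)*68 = 87856 = 2^4*  17^2*19^1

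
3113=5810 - 2697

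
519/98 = 5 + 29/98 = 5.30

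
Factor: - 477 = -3^2*53^1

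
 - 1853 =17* ( - 109)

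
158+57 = 215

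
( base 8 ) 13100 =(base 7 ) 22415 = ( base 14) 210C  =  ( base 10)5696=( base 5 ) 140241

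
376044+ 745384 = 1121428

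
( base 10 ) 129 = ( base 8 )201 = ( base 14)93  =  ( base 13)9C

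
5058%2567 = 2491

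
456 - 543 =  - 87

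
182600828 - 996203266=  - 813602438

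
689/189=3+122/189 = 3.65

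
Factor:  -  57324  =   - 2^2*3^1*17^1*281^1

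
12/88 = 3/22=   0.14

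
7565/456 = 7565/456 = 16.59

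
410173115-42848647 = 367324468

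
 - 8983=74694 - 83677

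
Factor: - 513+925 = 412 = 2^2*103^1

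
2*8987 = 17974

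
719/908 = 719/908 = 0.79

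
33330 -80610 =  - 47280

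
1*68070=68070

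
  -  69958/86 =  - 34979/43  =  -813.47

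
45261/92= 491 + 89/92 = 491.97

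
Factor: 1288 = 2^3*7^1*23^1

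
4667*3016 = 14075672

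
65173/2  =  65173/2=32586.50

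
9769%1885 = 344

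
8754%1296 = 978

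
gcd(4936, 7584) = 8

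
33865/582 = 33865/582 = 58.19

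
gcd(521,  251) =1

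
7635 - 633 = 7002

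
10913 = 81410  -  70497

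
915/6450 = 61/430  =  0.14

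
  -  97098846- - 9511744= - 87587102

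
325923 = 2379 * 137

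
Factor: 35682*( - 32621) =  - 2^1*3^1*19^1*313^1*32621^1=- 1163982522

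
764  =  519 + 245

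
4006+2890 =6896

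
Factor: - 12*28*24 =-2^7  *  3^2*7^1=- 8064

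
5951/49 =5951/49 = 121.45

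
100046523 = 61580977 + 38465546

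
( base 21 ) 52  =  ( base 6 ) 255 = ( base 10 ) 107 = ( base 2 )1101011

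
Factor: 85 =5^1*17^1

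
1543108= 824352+718756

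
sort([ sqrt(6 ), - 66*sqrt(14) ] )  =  [ - 66*sqrt( 14)  ,  sqrt(6) ]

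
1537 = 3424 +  - 1887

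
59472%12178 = 10760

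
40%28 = 12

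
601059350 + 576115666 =1177175016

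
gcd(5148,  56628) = 5148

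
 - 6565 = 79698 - 86263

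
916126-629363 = 286763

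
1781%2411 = 1781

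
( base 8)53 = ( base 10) 43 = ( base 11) 3a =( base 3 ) 1121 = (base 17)29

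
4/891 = 4/891  =  0.00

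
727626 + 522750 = 1250376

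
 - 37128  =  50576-87704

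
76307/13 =76307/13=5869.77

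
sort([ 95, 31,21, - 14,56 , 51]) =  [ -14, 21,31,51 , 56, 95]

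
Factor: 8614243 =11^1*233^1*3361^1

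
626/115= 5 + 51/115 = 5.44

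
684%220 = 24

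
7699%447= 100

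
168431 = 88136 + 80295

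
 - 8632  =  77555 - 86187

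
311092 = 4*77773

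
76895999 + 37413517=114309516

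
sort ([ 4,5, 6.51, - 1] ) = [  -  1,4, 5, 6.51]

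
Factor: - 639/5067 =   -  71^1*563^( - 1 ) =- 71/563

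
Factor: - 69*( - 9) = 3^3* 23^1 = 621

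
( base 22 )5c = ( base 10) 122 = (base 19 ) 68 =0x7a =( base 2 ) 1111010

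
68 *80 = 5440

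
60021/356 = 60021/356 = 168.60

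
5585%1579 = 848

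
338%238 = 100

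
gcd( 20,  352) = 4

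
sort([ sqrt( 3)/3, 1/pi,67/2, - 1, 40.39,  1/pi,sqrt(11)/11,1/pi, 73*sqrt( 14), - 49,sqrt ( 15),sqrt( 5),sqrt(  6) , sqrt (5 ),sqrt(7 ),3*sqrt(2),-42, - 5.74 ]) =[ - 49, - 42 ,-5.74,-1,sqrt( 11) /11,1/pi,1/pi , 1/pi,sqrt( 3 )/3,sqrt (5),sqrt( 5),sqrt( 6),sqrt( 7), sqrt (15), 3*sqrt( 2 ), 67/2,40.39,73*sqrt( 14)]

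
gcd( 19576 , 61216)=8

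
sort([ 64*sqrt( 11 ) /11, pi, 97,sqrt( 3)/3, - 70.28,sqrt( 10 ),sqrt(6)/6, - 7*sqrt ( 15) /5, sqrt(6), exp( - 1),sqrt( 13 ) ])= [ - 70.28, - 7* sqrt( 15 )/5,exp( - 1 ), sqrt(6 ) /6,sqrt(3)/3,sqrt( 6), pi,sqrt ( 10),sqrt(13),64*sqrt( 11)/11, 97]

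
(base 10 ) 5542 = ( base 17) 1230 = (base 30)64M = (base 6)41354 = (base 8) 12646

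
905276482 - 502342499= 402933983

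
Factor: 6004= 2^2 * 19^1*79^1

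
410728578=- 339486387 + 750214965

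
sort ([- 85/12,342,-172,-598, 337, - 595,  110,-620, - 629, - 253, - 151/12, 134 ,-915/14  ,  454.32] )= [ - 629 , - 620,- 598, - 595,  -  253,-172,-915/14,  -  151/12, -85/12,110,134,337, 342 , 454.32 ]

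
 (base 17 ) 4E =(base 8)122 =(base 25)37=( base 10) 82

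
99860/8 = 24965/2= 12482.50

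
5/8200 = 1/1640 =0.00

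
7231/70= 1033/10 = 103.30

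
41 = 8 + 33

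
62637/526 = 119 + 43/526 = 119.08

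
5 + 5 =10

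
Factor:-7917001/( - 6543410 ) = 2^( - 1)*5^( - 1)*19^( - 1)*37^1*34439^(-1) * 213973^1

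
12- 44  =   - 32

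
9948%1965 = 123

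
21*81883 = 1719543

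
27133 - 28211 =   -  1078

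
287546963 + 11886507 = 299433470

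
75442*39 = 2942238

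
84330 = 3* 28110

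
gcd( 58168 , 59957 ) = 1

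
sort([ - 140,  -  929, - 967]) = [ - 967,- 929,- 140 ]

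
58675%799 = 348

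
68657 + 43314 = 111971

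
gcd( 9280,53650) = 290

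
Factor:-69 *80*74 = -408480  =  -2^5*3^1*5^1*23^1*37^1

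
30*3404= 102120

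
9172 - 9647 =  - 475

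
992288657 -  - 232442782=1224731439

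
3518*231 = 812658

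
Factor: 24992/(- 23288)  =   - 2^2*11^1*41^( - 1) = - 44/41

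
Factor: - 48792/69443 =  -2^3*3^1*11^( - 1 )*19^1*59^(- 1 ) = - 456/649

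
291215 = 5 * 58243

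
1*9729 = 9729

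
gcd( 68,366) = 2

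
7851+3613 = 11464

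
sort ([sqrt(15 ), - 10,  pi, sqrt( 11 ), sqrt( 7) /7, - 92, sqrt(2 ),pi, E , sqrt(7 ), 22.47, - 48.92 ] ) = [-92, - 48.92, - 10, sqrt(7) /7,sqrt(2),sqrt( 7 ), E,pi , pi,sqrt( 11), sqrt(15),22.47 ]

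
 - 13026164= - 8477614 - 4548550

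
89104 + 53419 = 142523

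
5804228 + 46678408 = 52482636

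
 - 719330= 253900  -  973230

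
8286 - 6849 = 1437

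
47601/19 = 2505 + 6/19 = 2505.32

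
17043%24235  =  17043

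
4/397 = 4/397  =  0.01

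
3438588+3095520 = 6534108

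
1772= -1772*(  -  1 )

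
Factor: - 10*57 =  - 570 = - 2^1*3^1 * 5^1 * 19^1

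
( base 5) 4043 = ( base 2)1000001011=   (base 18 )1B1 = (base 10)523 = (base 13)313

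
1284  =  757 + 527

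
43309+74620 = 117929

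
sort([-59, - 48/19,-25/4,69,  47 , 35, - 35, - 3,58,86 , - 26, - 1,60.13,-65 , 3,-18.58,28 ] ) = [-65, - 59, - 35,-26, - 18.58,-25/4,  -  3,-48/19,-1,3, 28,35,47, 58,60.13,69, 86 ]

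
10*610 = 6100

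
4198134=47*89322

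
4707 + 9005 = 13712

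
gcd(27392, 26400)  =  32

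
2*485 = 970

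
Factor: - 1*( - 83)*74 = 6142 = 2^1*37^1*83^1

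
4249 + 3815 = 8064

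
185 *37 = 6845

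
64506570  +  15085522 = 79592092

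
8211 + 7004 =15215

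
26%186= 26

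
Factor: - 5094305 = -5^1 * 17^1 * 73^1*821^1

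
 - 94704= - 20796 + -73908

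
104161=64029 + 40132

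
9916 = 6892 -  - 3024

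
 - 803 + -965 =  - 1768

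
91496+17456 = 108952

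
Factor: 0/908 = 0 = 0^1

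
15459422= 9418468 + 6040954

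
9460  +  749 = 10209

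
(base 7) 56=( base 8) 51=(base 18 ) 25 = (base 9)45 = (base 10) 41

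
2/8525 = 2/8525 = 0.00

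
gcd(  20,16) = 4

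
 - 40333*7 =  - 282331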